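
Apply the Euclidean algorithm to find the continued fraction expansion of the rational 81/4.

Run the Euclidean algorithm on 81 and 4; the successive quotients are the partial quotients a_0, a_1, ... (each step inverts the fractional part left over by the previous one):
  81 = 20*4 + 1, so a_0 = 20.
  4 = 4*1 + 0, so a_1 = 4.
The remainder reaches 0 after 2 divisions, so the expansion has 2 partial quotients, read off in order.

[20; 4]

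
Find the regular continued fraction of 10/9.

[1; 9]

Run the Euclidean algorithm on 10 and 9; the successive quotients are the partial quotients a_0, a_1, ... (each step inverts the fractional part left over by the previous one):
  10 = 1*9 + 1, so a_0 = 1.
  9 = 9*1 + 0, so a_1 = 9.
The remainder reaches 0 after 2 divisions, so the expansion has 2 partial quotients, read off in order.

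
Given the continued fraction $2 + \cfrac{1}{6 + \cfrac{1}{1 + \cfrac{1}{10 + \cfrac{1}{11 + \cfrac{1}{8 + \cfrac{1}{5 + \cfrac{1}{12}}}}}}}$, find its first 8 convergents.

Using the convergent recurrence p_i = a_i*p_{i-1} + p_{i-2}, q_i = a_i*q_{i-1} + q_{i-2} with p_{-2}=0, p_{-1}=1, q_{-2}=1, q_{-1}=0:
  i=0: a_0=2, p_0 = 2*1 + 0 = 2, q_0 = 2*0 + 1 = 1.
  i=1: a_1=6, p_1 = 6*2 + 1 = 13, q_1 = 6*1 + 0 = 6.
  i=2: a_2=1, p_2 = 1*13 + 2 = 15, q_2 = 1*6 + 1 = 7.
  i=3: a_3=10, p_3 = 10*15 + 13 = 163, q_3 = 10*7 + 6 = 76.
  i=4: a_4=11, p_4 = 11*163 + 15 = 1808, q_4 = 11*76 + 7 = 843.
  i=5: a_5=8, p_5 = 8*1808 + 163 = 14627, q_5 = 8*843 + 76 = 6820.
  i=6: a_6=5, p_6 = 5*14627 + 1808 = 74943, q_6 = 5*6820 + 843 = 34943.
  i=7: a_7=12, p_7 = 12*74943 + 14627 = 913943, q_7 = 12*34943 + 6820 = 426136.

2/1, 13/6, 15/7, 163/76, 1808/843, 14627/6820, 74943/34943, 913943/426136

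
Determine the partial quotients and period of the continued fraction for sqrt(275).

Write x_i = (sqrt(275) + m_i)/d_i with (m_0, d_0) = (0, 1). a_0 = floor(sqrt(275)) = 16, since 16^2 = 256 <= 275 < 289 = 17^2.
Iterate m_{i+1} = d_i*a_i - m_i, d_{i+1} = (275 - m_{i+1}^2)/d_i, a_{i+1} = floor((a_0 + m_{i+1})/d_{i+1}):
  m_1 = 1*16 - 0 = 16, d_1 = (275 - 16^2)/1 = 19/1 = 19, a_1 = floor((16 + 16)/19) = 1.
  m_2 = 19*1 - 16 = 3, d_2 = (275 - 3^2)/19 = 266/19 = 14, a_2 = floor((16 + 3)/14) = 1.
  m_3 = 14*1 - 3 = 11, d_3 = (275 - 11^2)/14 = 154/14 = 11, a_3 = floor((16 + 11)/11) = 2.
  m_4 = 11*2 - 11 = 11, d_4 = (275 - 11^2)/11 = 154/11 = 14, a_4 = floor((16 + 11)/14) = 1.
  m_5 = 14*1 - 11 = 3, d_5 = (275 - 3^2)/14 = 266/14 = 19, a_5 = floor((16 + 3)/19) = 1.
  m_6 = 19*1 - 3 = 16, d_6 = (275 - 16^2)/19 = 19/19 = 1, a_6 = floor((16 + 16)/1) = 32.
  m_7 = 1*32 - 16 = 16, d_7 = (275 - 16^2)/1 = 19/1 = 19: (m_7, d_7) = (m_1, d_1) = (16, 19), so from here the quotients repeat a_1, ..., a_6; the period length is 6.
Hence the expansion of sqrt(275) is a_0 = 16 followed by the repeating block 1, 1, 2, 1, 1, 32 (period 6).

[16; (1, 1, 2, 1, 1, 32)]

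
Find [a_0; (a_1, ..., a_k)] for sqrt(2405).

Write x_i = (sqrt(2405) + m_i)/d_i with (m_0, d_0) = (0, 1). a_0 = floor(sqrt(2405)) = 49, since 49^2 = 2401 <= 2405 < 2500 = 50^2.
Iterate m_{i+1} = d_i*a_i - m_i, d_{i+1} = (2405 - m_{i+1}^2)/d_i, a_{i+1} = floor((a_0 + m_{i+1})/d_{i+1}):
  m_1 = 1*49 - 0 = 49, d_1 = (2405 - 49^2)/1 = 4/1 = 4, a_1 = floor((49 + 49)/4) = 24.
  m_2 = 4*24 - 49 = 47, d_2 = (2405 - 47^2)/4 = 196/4 = 49, a_2 = floor((49 + 47)/49) = 1.
  m_3 = 49*1 - 47 = 2, d_3 = (2405 - 2^2)/49 = 2401/49 = 49, a_3 = floor((49 + 2)/49) = 1.
  m_4 = 49*1 - 2 = 47, d_4 = (2405 - 47^2)/49 = 196/49 = 4, a_4 = floor((49 + 47)/4) = 24.
  m_5 = 4*24 - 47 = 49, d_5 = (2405 - 49^2)/4 = 4/4 = 1, a_5 = floor((49 + 49)/1) = 98.
  m_6 = 1*98 - 49 = 49, d_6 = (2405 - 49^2)/1 = 4/1 = 4: (m_6, d_6) = (m_1, d_1) = (49, 4), so from here the quotients repeat a_1, ..., a_5; the period length is 5.
Hence the expansion of sqrt(2405) is a_0 = 49 followed by the repeating block 24, 1, 1, 24, 98 (period 5).

[49; (24, 1, 1, 24, 98)]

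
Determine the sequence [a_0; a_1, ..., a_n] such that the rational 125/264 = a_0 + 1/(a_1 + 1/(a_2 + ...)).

[0; 2, 8, 1, 13]

Run the Euclidean algorithm on 125 and 264; the successive quotients are the partial quotients a_0, a_1, ... (each step inverts the fractional part left over by the previous one):
  125 = 0*264 + 125, so a_0 = 0.
  264 = 2*125 + 14, so a_1 = 2.
  125 = 8*14 + 13, so a_2 = 8.
  14 = 1*13 + 1, so a_3 = 1.
  13 = 13*1 + 0, so a_4 = 13.
The remainder reaches 0 after 5 divisions, so the expansion has 5 partial quotients, read off in order.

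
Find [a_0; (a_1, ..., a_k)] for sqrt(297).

Write x_i = (sqrt(297) + m_i)/d_i with (m_0, d_0) = (0, 1). a_0 = floor(sqrt(297)) = 17, since 17^2 = 289 <= 297 < 324 = 18^2.
Iterate m_{i+1} = d_i*a_i - m_i, d_{i+1} = (297 - m_{i+1}^2)/d_i, a_{i+1} = floor((a_0 + m_{i+1})/d_{i+1}):
  m_1 = 1*17 - 0 = 17, d_1 = (297 - 17^2)/1 = 8/1 = 8, a_1 = floor((17 + 17)/8) = 4.
  m_2 = 8*4 - 17 = 15, d_2 = (297 - 15^2)/8 = 72/8 = 9, a_2 = floor((17 + 15)/9) = 3.
  m_3 = 9*3 - 15 = 12, d_3 = (297 - 12^2)/9 = 153/9 = 17, a_3 = floor((17 + 12)/17) = 1.
  m_4 = 17*1 - 12 = 5, d_4 = (297 - 5^2)/17 = 272/17 = 16, a_4 = floor((17 + 5)/16) = 1.
  m_5 = 16*1 - 5 = 11, d_5 = (297 - 11^2)/16 = 176/16 = 11, a_5 = floor((17 + 11)/11) = 2.
  m_6 = 11*2 - 11 = 11, d_6 = (297 - 11^2)/11 = 176/11 = 16, a_6 = floor((17 + 11)/16) = 1.
  m_7 = 16*1 - 11 = 5, d_7 = (297 - 5^2)/16 = 272/16 = 17, a_7 = floor((17 + 5)/17) = 1.
  m_8 = 17*1 - 5 = 12, d_8 = (297 - 12^2)/17 = 153/17 = 9, a_8 = floor((17 + 12)/9) = 3.
  m_9 = 9*3 - 12 = 15, d_9 = (297 - 15^2)/9 = 72/9 = 8, a_9 = floor((17 + 15)/8) = 4.
  m_10 = 8*4 - 15 = 17, d_10 = (297 - 17^2)/8 = 8/8 = 1, a_10 = floor((17 + 17)/1) = 34.
  m_11 = 1*34 - 17 = 17, d_11 = (297 - 17^2)/1 = 8/1 = 8: (m_11, d_11) = (m_1, d_1) = (17, 8), so from here the quotients repeat a_1, ..., a_10; the period length is 10.
Hence the expansion of sqrt(297) is a_0 = 17 followed by the repeating block 4, 3, 1, 1, 2, 1, 1, 3, 4, 34 (period 10).

[17; (4, 3, 1, 1, 2, 1, 1, 3, 4, 34)]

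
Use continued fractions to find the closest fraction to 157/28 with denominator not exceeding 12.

Expand x = 157/28 as a continued fraction with the Euclidean algorithm:
  157 = 5*28 + 17, so a_0 = 5.
  28 = 1*17 + 11, so a_1 = 1.
  17 = 1*11 + 6, so a_2 = 1.
  11 = 1*6 + 5, so a_3 = 1.
  6 = 1*5 + 1, so a_4 = 1.
  5 = 5*1 + 0, so a_5 = 5.
so x = [5; 1, 1, 1, 1, 5].
Convergents (p_i = a_i*p_{i-1} + p_{i-2}, q_i = a_i*q_{i-1} + q_{i-2} with p_{-2}=0, p_{-1}=1, q_{-2}=1, q_{-1}=0), until the denominator exceeds 12:
  i=0: a_0=5, p_0 = 5*1 + 0 = 5, q_0 = 5*0 + 1 = 1.
  i=1: a_1=1, p_1 = 1*5 + 1 = 6, q_1 = 1*1 + 0 = 1.
  i=2: a_2=1, p_2 = 1*6 + 5 = 11, q_2 = 1*1 + 1 = 2.
  i=3: a_3=1, p_3 = 1*11 + 6 = 17, q_3 = 1*2 + 1 = 3.
  i=4: a_4=1, p_4 = 1*17 + 11 = 28, q_4 = 1*3 + 2 = 5.
  i=5: a_5=5, p_5 = 5*28 + 17 = 157, q_5 = 5*5 + 3 = 28.
q_5 = 28 > 12, so the last convergent with denominator <= 12 is p_4/q_4 = 28/5.
The closest fraction with denominator <= 12 is either p_4/q_4 or the intermediate fraction (k*p_4 + p_3)/(k*q_4 + q_3) with the largest k >= 1 whose denominator stays <= 12; these approach x as k grows, and every other convergent or intermediate fraction in range is farther away.
Largest k: floor((12 - q_3)/q_4) = floor((12 - 3)/5) = 1.
That gives (1*28 + 17)/(1*5 + 3) = 45/8.
Compare the errors: |x - 28/5| = |157*5 - 28*28|/(28*5) = 1/140, and |x - 45/8| = |157*8 - 45*28|/(28*8) = 4/224.
Cross-multiplying, 1*224 = 224 < 560 = 4*140, so 1/140 is smaller: the convergent 28/5 is closer to x than 45/8.

28/5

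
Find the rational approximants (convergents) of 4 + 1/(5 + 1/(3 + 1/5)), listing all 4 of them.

4/1, 21/5, 67/16, 356/85

Using the convergent recurrence p_i = a_i*p_{i-1} + p_{i-2}, q_i = a_i*q_{i-1} + q_{i-2} with p_{-2}=0, p_{-1}=1, q_{-2}=1, q_{-1}=0:
  i=0: a_0=4, p_0 = 4*1 + 0 = 4, q_0 = 4*0 + 1 = 1.
  i=1: a_1=5, p_1 = 5*4 + 1 = 21, q_1 = 5*1 + 0 = 5.
  i=2: a_2=3, p_2 = 3*21 + 4 = 67, q_2 = 3*5 + 1 = 16.
  i=3: a_3=5, p_3 = 5*67 + 21 = 356, q_3 = 5*16 + 5 = 85.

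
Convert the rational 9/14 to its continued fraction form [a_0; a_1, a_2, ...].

[0; 1, 1, 1, 4]

Run the Euclidean algorithm on 9 and 14; the successive quotients are the partial quotients a_0, a_1, ... (each step inverts the fractional part left over by the previous one):
  9 = 0*14 + 9, so a_0 = 0.
  14 = 1*9 + 5, so a_1 = 1.
  9 = 1*5 + 4, so a_2 = 1.
  5 = 1*4 + 1, so a_3 = 1.
  4 = 4*1 + 0, so a_4 = 4.
The remainder reaches 0 after 5 divisions, so the expansion has 5 partial quotients, read off in order.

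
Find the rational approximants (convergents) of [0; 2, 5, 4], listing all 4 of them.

Using the convergent recurrence p_i = a_i*p_{i-1} + p_{i-2}, q_i = a_i*q_{i-1} + q_{i-2} with p_{-2}=0, p_{-1}=1, q_{-2}=1, q_{-1}=0:
  i=0: a_0=0, p_0 = 0*1 + 0 = 0, q_0 = 0*0 + 1 = 1.
  i=1: a_1=2, p_1 = 2*0 + 1 = 1, q_1 = 2*1 + 0 = 2.
  i=2: a_2=5, p_2 = 5*1 + 0 = 5, q_2 = 5*2 + 1 = 11.
  i=3: a_3=4, p_3 = 4*5 + 1 = 21, q_3 = 4*11 + 2 = 46.

0/1, 1/2, 5/11, 21/46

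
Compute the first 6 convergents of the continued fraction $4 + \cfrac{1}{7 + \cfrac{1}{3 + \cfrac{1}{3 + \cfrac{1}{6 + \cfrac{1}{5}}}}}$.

Using the convergent recurrence p_i = a_i*p_{i-1} + p_{i-2}, q_i = a_i*q_{i-1} + q_{i-2} with p_{-2}=0, p_{-1}=1, q_{-2}=1, q_{-1}=0:
  i=0: a_0=4, p_0 = 4*1 + 0 = 4, q_0 = 4*0 + 1 = 1.
  i=1: a_1=7, p_1 = 7*4 + 1 = 29, q_1 = 7*1 + 0 = 7.
  i=2: a_2=3, p_2 = 3*29 + 4 = 91, q_2 = 3*7 + 1 = 22.
  i=3: a_3=3, p_3 = 3*91 + 29 = 302, q_3 = 3*22 + 7 = 73.
  i=4: a_4=6, p_4 = 6*302 + 91 = 1903, q_4 = 6*73 + 22 = 460.
  i=5: a_5=5, p_5 = 5*1903 + 302 = 9817, q_5 = 5*460 + 73 = 2373.

4/1, 29/7, 91/22, 302/73, 1903/460, 9817/2373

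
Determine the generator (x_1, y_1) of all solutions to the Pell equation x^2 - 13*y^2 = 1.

First expand sqrt(13) as a continued fraction. With x_i = (sqrt(13) + m_i)/d_i and (m_0, d_0) = (0, 1): a_0 = floor(sqrt(13)) = 3, since 3^2 = 9 <= 13 < 16 = 4^2.
Iterate m_{i+1} = d_i*a_i - m_i, d_{i+1} = (13 - m_{i+1}^2)/d_i, a_{i+1} = floor((a_0 + m_{i+1})/d_{i+1}):
  m_1 = 1*3 - 0 = 3, d_1 = (13 - 3^2)/1 = 4/1 = 4, a_1 = floor((3 + 3)/4) = 1.
  m_2 = 4*1 - 3 = 1, d_2 = (13 - 1^2)/4 = 12/4 = 3, a_2 = floor((3 + 1)/3) = 1.
  m_3 = 3*1 - 1 = 2, d_3 = (13 - 2^2)/3 = 9/3 = 3, a_3 = floor((3 + 2)/3) = 1.
  m_4 = 3*1 - 2 = 1, d_4 = (13 - 1^2)/3 = 12/3 = 4, a_4 = floor((3 + 1)/4) = 1.
  m_5 = 4*1 - 1 = 3, d_5 = (13 - 3^2)/4 = 4/4 = 1, a_5 = floor((3 + 3)/1) = 6.
  m_6 = 1*6 - 3 = 3, d_6 = (13 - 3^2)/1 = 4/1 = 4: (m_6, d_6) = (m_1, d_1) = (3, 4), so from here the quotients repeat a_1, ..., a_5; the period length is 5.
So sqrt(13) = [3; (1, 1, 1, 1, 6)] with period length k = 5.
k is odd, so (p_{k-1}, q_{k-1}) only solves x^2 - 13y^2 = -1 and the fundamental solution of x^2 - 13y^2 = 1 is (p_{2k-1}, q_{2k-1}) = (p_9, q_9); compute convergents through index 9, running through the period twice.
Convergents (p_i = a_i*p_{i-1} + p_{i-2}, q_i = a_i*q_{i-1} + q_{i-2} with p_{-2}=0, p_{-1}=1, q_{-2}=1, q_{-1}=0):
  i=0: a_0=3, p_0 = 3*1 + 0 = 3, q_0 = 3*0 + 1 = 1.
  i=1: a_1=1, p_1 = 1*3 + 1 = 4, q_1 = 1*1 + 0 = 1.
  i=2: a_2=1, p_2 = 1*4 + 3 = 7, q_2 = 1*1 + 1 = 2.
  i=3: a_3=1, p_3 = 1*7 + 4 = 11, q_3 = 1*2 + 1 = 3.
  i=4: a_4=1, p_4 = 1*11 + 7 = 18, q_4 = 1*3 + 2 = 5.
  i=5: a_5=6, p_5 = 6*18 + 11 = 119, q_5 = 6*5 + 3 = 33.
  i=6: a_6=1, p_6 = 1*119 + 18 = 137, q_6 = 1*33 + 5 = 38.
  i=7: a_7=1, p_7 = 1*137 + 119 = 256, q_7 = 1*38 + 33 = 71.
  i=8: a_8=1, p_8 = 1*256 + 137 = 393, q_8 = 1*71 + 38 = 109.
  i=9: a_9=1, p_9 = 1*393 + 256 = 649, q_9 = 1*109 + 71 = 180.
Indeed p_4^2 - 13*q_4^2 = 324 - 325 = -1, not +1.
Check: 649^2 - 13*180^2 = 421201 - 421200 = 1, so (x, y) = (649, 180) solves the equation, and by the theorem it is the least positive solution.

(x, y) = (649, 180)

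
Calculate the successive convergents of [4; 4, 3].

4/1, 17/4, 55/13

Using the convergent recurrence p_i = a_i*p_{i-1} + p_{i-2}, q_i = a_i*q_{i-1} + q_{i-2} with p_{-2}=0, p_{-1}=1, q_{-2}=1, q_{-1}=0:
  i=0: a_0=4, p_0 = 4*1 + 0 = 4, q_0 = 4*0 + 1 = 1.
  i=1: a_1=4, p_1 = 4*4 + 1 = 17, q_1 = 4*1 + 0 = 4.
  i=2: a_2=3, p_2 = 3*17 + 4 = 55, q_2 = 3*4 + 1 = 13.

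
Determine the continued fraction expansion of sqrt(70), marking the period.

[8; (2, 1, 2, 1, 2, 16)]

Write x_i = (sqrt(70) + m_i)/d_i with (m_0, d_0) = (0, 1). a_0 = floor(sqrt(70)) = 8, since 8^2 = 64 <= 70 < 81 = 9^2.
Iterate m_{i+1} = d_i*a_i - m_i, d_{i+1} = (70 - m_{i+1}^2)/d_i, a_{i+1} = floor((a_0 + m_{i+1})/d_{i+1}):
  m_1 = 1*8 - 0 = 8, d_1 = (70 - 8^2)/1 = 6/1 = 6, a_1 = floor((8 + 8)/6) = 2.
  m_2 = 6*2 - 8 = 4, d_2 = (70 - 4^2)/6 = 54/6 = 9, a_2 = floor((8 + 4)/9) = 1.
  m_3 = 9*1 - 4 = 5, d_3 = (70 - 5^2)/9 = 45/9 = 5, a_3 = floor((8 + 5)/5) = 2.
  m_4 = 5*2 - 5 = 5, d_4 = (70 - 5^2)/5 = 45/5 = 9, a_4 = floor((8 + 5)/9) = 1.
  m_5 = 9*1 - 5 = 4, d_5 = (70 - 4^2)/9 = 54/9 = 6, a_5 = floor((8 + 4)/6) = 2.
  m_6 = 6*2 - 4 = 8, d_6 = (70 - 8^2)/6 = 6/6 = 1, a_6 = floor((8 + 8)/1) = 16.
  m_7 = 1*16 - 8 = 8, d_7 = (70 - 8^2)/1 = 6/1 = 6: (m_7, d_7) = (m_1, d_1) = (8, 6), so from here the quotients repeat a_1, ..., a_6; the period length is 6.
Hence the expansion of sqrt(70) is a_0 = 8 followed by the repeating block 2, 1, 2, 1, 2, 16 (period 6).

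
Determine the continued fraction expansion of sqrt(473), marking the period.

[21; (1, 2, 1, 42)]

Write x_i = (sqrt(473) + m_i)/d_i with (m_0, d_0) = (0, 1). a_0 = floor(sqrt(473)) = 21, since 21^2 = 441 <= 473 < 484 = 22^2.
Iterate m_{i+1} = d_i*a_i - m_i, d_{i+1} = (473 - m_{i+1}^2)/d_i, a_{i+1} = floor((a_0 + m_{i+1})/d_{i+1}):
  m_1 = 1*21 - 0 = 21, d_1 = (473 - 21^2)/1 = 32/1 = 32, a_1 = floor((21 + 21)/32) = 1.
  m_2 = 32*1 - 21 = 11, d_2 = (473 - 11^2)/32 = 352/32 = 11, a_2 = floor((21 + 11)/11) = 2.
  m_3 = 11*2 - 11 = 11, d_3 = (473 - 11^2)/11 = 352/11 = 32, a_3 = floor((21 + 11)/32) = 1.
  m_4 = 32*1 - 11 = 21, d_4 = (473 - 21^2)/32 = 32/32 = 1, a_4 = floor((21 + 21)/1) = 42.
  m_5 = 1*42 - 21 = 21, d_5 = (473 - 21^2)/1 = 32/1 = 32: (m_5, d_5) = (m_1, d_1) = (21, 32), so from here the quotients repeat a_1, ..., a_4; the period length is 4.
Hence the expansion of sqrt(473) is a_0 = 21 followed by the repeating block 1, 2, 1, 42 (period 4).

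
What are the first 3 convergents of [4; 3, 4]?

4/1, 13/3, 56/13

Using the convergent recurrence p_i = a_i*p_{i-1} + p_{i-2}, q_i = a_i*q_{i-1} + q_{i-2} with p_{-2}=0, p_{-1}=1, q_{-2}=1, q_{-1}=0:
  i=0: a_0=4, p_0 = 4*1 + 0 = 4, q_0 = 4*0 + 1 = 1.
  i=1: a_1=3, p_1 = 3*4 + 1 = 13, q_1 = 3*1 + 0 = 3.
  i=2: a_2=4, p_2 = 4*13 + 4 = 56, q_2 = 4*3 + 1 = 13.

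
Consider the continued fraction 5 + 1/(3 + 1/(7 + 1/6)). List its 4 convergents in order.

5/1, 16/3, 117/22, 718/135

Using the convergent recurrence p_i = a_i*p_{i-1} + p_{i-2}, q_i = a_i*q_{i-1} + q_{i-2} with p_{-2}=0, p_{-1}=1, q_{-2}=1, q_{-1}=0:
  i=0: a_0=5, p_0 = 5*1 + 0 = 5, q_0 = 5*0 + 1 = 1.
  i=1: a_1=3, p_1 = 3*5 + 1 = 16, q_1 = 3*1 + 0 = 3.
  i=2: a_2=7, p_2 = 7*16 + 5 = 117, q_2 = 7*3 + 1 = 22.
  i=3: a_3=6, p_3 = 6*117 + 16 = 718, q_3 = 6*22 + 3 = 135.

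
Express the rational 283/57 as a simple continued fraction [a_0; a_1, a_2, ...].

Run the Euclidean algorithm on 283 and 57; the successive quotients are the partial quotients a_0, a_1, ... (each step inverts the fractional part left over by the previous one):
  283 = 4*57 + 55, so a_0 = 4.
  57 = 1*55 + 2, so a_1 = 1.
  55 = 27*2 + 1, so a_2 = 27.
  2 = 2*1 + 0, so a_3 = 2.
The remainder reaches 0 after 4 divisions, so the expansion has 4 partial quotients, read off in order.

[4; 1, 27, 2]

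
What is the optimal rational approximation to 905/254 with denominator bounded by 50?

Expand x = 905/254 as a continued fraction with the Euclidean algorithm:
  905 = 3*254 + 143, so a_0 = 3.
  254 = 1*143 + 111, so a_1 = 1.
  143 = 1*111 + 32, so a_2 = 1.
  111 = 3*32 + 15, so a_3 = 3.
  32 = 2*15 + 2, so a_4 = 2.
  15 = 7*2 + 1, so a_5 = 7.
  2 = 2*1 + 0, so a_6 = 2.
so x = [3; 1, 1, 3, 2, 7, 2].
Convergents (p_i = a_i*p_{i-1} + p_{i-2}, q_i = a_i*q_{i-1} + q_{i-2} with p_{-2}=0, p_{-1}=1, q_{-2}=1, q_{-1}=0), until the denominator exceeds 50:
  i=0: a_0=3, p_0 = 3*1 + 0 = 3, q_0 = 3*0 + 1 = 1.
  i=1: a_1=1, p_1 = 1*3 + 1 = 4, q_1 = 1*1 + 0 = 1.
  i=2: a_2=1, p_2 = 1*4 + 3 = 7, q_2 = 1*1 + 1 = 2.
  i=3: a_3=3, p_3 = 3*7 + 4 = 25, q_3 = 3*2 + 1 = 7.
  i=4: a_4=2, p_4 = 2*25 + 7 = 57, q_4 = 2*7 + 2 = 16.
  i=5: a_5=7, p_5 = 7*57 + 25 = 424, q_5 = 7*16 + 7 = 119.
q_5 = 119 > 50, so the last convergent with denominator <= 50 is p_4/q_4 = 57/16.
The closest fraction with denominator <= 50 is either p_4/q_4 or the intermediate fraction (k*p_4 + p_3)/(k*q_4 + q_3) with the largest k >= 1 whose denominator stays <= 50; these approach x as k grows, and every other convergent or intermediate fraction in range is farther away.
Largest k: floor((50 - q_3)/q_4) = floor((50 - 7)/16) = 2.
That gives (2*57 + 25)/(2*16 + 7) = 139/39.
Compare the errors: |x - 57/16| = |905*16 - 57*254|/(254*16) = 2/4064, and |x - 139/39| = |905*39 - 139*254|/(254*39) = 11/9906.
Cross-multiplying, 2*9906 = 19812 < 44704 = 11*4064, so 2/4064 is smaller: the convergent 57/16 is closer to x than 139/39.

57/16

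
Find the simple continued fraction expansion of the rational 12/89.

Run the Euclidean algorithm on 12 and 89; the successive quotients are the partial quotients a_0, a_1, ... (each step inverts the fractional part left over by the previous one):
  12 = 0*89 + 12, so a_0 = 0.
  89 = 7*12 + 5, so a_1 = 7.
  12 = 2*5 + 2, so a_2 = 2.
  5 = 2*2 + 1, so a_3 = 2.
  2 = 2*1 + 0, so a_4 = 2.
The remainder reaches 0 after 5 divisions, so the expansion has 5 partial quotients, read off in order.

[0; 7, 2, 2, 2]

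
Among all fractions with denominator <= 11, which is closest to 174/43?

45/11

Expand x = 174/43 as a continued fraction with the Euclidean algorithm:
  174 = 4*43 + 2, so a_0 = 4.
  43 = 21*2 + 1, so a_1 = 21.
  2 = 2*1 + 0, so a_2 = 2.
so x = [4; 21, 2].
Convergents (p_i = a_i*p_{i-1} + p_{i-2}, q_i = a_i*q_{i-1} + q_{i-2} with p_{-2}=0, p_{-1}=1, q_{-2}=1, q_{-1}=0), until the denominator exceeds 11:
  i=0: a_0=4, p_0 = 4*1 + 0 = 4, q_0 = 4*0 + 1 = 1.
  i=1: a_1=21, p_1 = 21*4 + 1 = 85, q_1 = 21*1 + 0 = 21.
q_1 = 21 > 11, so the last convergent with denominator <= 11 is p_0/q_0 = 4/1.
The closest fraction with denominator <= 11 is either p_0/q_0 or the intermediate fraction (k*p_0 + p_{-1})/(k*q_0 + q_{-1}) with the largest k >= 1 whose denominator stays <= 11; these approach x as k grows, and every other convergent or intermediate fraction in range is farther away.
Largest k: floor((11 - q_{-1})/q_0) = floor((11 - 0)/1) = 11 (using the seeds p_{-1} = 1, q_{-1} = 0).
That gives (11*4 + 1)/(11*1 + 0) = 45/11.
Compare the errors: |x - 4/1| = |174*1 - 4*43|/(43*1) = 2/43, and |x - 45/11| = |174*11 - 45*43|/(43*11) = 21/473.
Cross-multiplying, 21*43 = 903 < 946 = 2*473, so 21/473 is smaller: the intermediate fraction 45/11 is closer to x than 4/1.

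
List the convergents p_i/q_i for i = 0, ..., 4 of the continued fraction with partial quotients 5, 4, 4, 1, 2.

5/1, 21/4, 89/17, 110/21, 309/59

Using the convergent recurrence p_i = a_i*p_{i-1} + p_{i-2}, q_i = a_i*q_{i-1} + q_{i-2} with p_{-2}=0, p_{-1}=1, q_{-2}=1, q_{-1}=0:
  i=0: a_0=5, p_0 = 5*1 + 0 = 5, q_0 = 5*0 + 1 = 1.
  i=1: a_1=4, p_1 = 4*5 + 1 = 21, q_1 = 4*1 + 0 = 4.
  i=2: a_2=4, p_2 = 4*21 + 5 = 89, q_2 = 4*4 + 1 = 17.
  i=3: a_3=1, p_3 = 1*89 + 21 = 110, q_3 = 1*17 + 4 = 21.
  i=4: a_4=2, p_4 = 2*110 + 89 = 309, q_4 = 2*21 + 17 = 59.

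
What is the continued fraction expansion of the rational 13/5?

[2; 1, 1, 2]

Run the Euclidean algorithm on 13 and 5; the successive quotients are the partial quotients a_0, a_1, ... (each step inverts the fractional part left over by the previous one):
  13 = 2*5 + 3, so a_0 = 2.
  5 = 1*3 + 2, so a_1 = 1.
  3 = 1*2 + 1, so a_2 = 1.
  2 = 2*1 + 0, so a_3 = 2.
The remainder reaches 0 after 4 divisions, so the expansion has 4 partial quotients, read off in order.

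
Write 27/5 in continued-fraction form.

Run the Euclidean algorithm on 27 and 5; the successive quotients are the partial quotients a_0, a_1, ... (each step inverts the fractional part left over by the previous one):
  27 = 5*5 + 2, so a_0 = 5.
  5 = 2*2 + 1, so a_1 = 2.
  2 = 2*1 + 0, so a_2 = 2.
The remainder reaches 0 after 3 divisions, so the expansion has 3 partial quotients, read off in order.

[5; 2, 2]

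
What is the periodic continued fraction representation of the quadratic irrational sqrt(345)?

Write x_i = (sqrt(345) + m_i)/d_i with (m_0, d_0) = (0, 1). a_0 = floor(sqrt(345)) = 18, since 18^2 = 324 <= 345 < 361 = 19^2.
Iterate m_{i+1} = d_i*a_i - m_i, d_{i+1} = (345 - m_{i+1}^2)/d_i, a_{i+1} = floor((a_0 + m_{i+1})/d_{i+1}):
  m_1 = 1*18 - 0 = 18, d_1 = (345 - 18^2)/1 = 21/1 = 21, a_1 = floor((18 + 18)/21) = 1.
  m_2 = 21*1 - 18 = 3, d_2 = (345 - 3^2)/21 = 336/21 = 16, a_2 = floor((18 + 3)/16) = 1.
  m_3 = 16*1 - 3 = 13, d_3 = (345 - 13^2)/16 = 176/16 = 11, a_3 = floor((18 + 13)/11) = 2.
  m_4 = 11*2 - 13 = 9, d_4 = (345 - 9^2)/11 = 264/11 = 24, a_4 = floor((18 + 9)/24) = 1.
  m_5 = 24*1 - 9 = 15, d_5 = (345 - 15^2)/24 = 120/24 = 5, a_5 = floor((18 + 15)/5) = 6.
  m_6 = 5*6 - 15 = 15, d_6 = (345 - 15^2)/5 = 120/5 = 24, a_6 = floor((18 + 15)/24) = 1.
  m_7 = 24*1 - 15 = 9, d_7 = (345 - 9^2)/24 = 264/24 = 11, a_7 = floor((18 + 9)/11) = 2.
  m_8 = 11*2 - 9 = 13, d_8 = (345 - 13^2)/11 = 176/11 = 16, a_8 = floor((18 + 13)/16) = 1.
  m_9 = 16*1 - 13 = 3, d_9 = (345 - 3^2)/16 = 336/16 = 21, a_9 = floor((18 + 3)/21) = 1.
  m_10 = 21*1 - 3 = 18, d_10 = (345 - 18^2)/21 = 21/21 = 1, a_10 = floor((18 + 18)/1) = 36.
  m_11 = 1*36 - 18 = 18, d_11 = (345 - 18^2)/1 = 21/1 = 21: (m_11, d_11) = (m_1, d_1) = (18, 21), so from here the quotients repeat a_1, ..., a_10; the period length is 10.
Hence the expansion of sqrt(345) is a_0 = 18 followed by the repeating block 1, 1, 2, 1, 6, 1, 2, 1, 1, 36 (period 10).

[18; (1, 1, 2, 1, 6, 1, 2, 1, 1, 36)]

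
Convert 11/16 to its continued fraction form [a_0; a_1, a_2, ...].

[0; 1, 2, 5]

Run the Euclidean algorithm on 11 and 16; the successive quotients are the partial quotients a_0, a_1, ... (each step inverts the fractional part left over by the previous one):
  11 = 0*16 + 11, so a_0 = 0.
  16 = 1*11 + 5, so a_1 = 1.
  11 = 2*5 + 1, so a_2 = 2.
  5 = 5*1 + 0, so a_3 = 5.
The remainder reaches 0 after 4 divisions, so the expansion has 4 partial quotients, read off in order.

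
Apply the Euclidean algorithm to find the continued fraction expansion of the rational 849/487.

[1; 1, 2, 1, 8, 1, 1, 1, 1, 2]

Run the Euclidean algorithm on 849 and 487; the successive quotients are the partial quotients a_0, a_1, ... (each step inverts the fractional part left over by the previous one):
  849 = 1*487 + 362, so a_0 = 1.
  487 = 1*362 + 125, so a_1 = 1.
  362 = 2*125 + 112, so a_2 = 2.
  125 = 1*112 + 13, so a_3 = 1.
  112 = 8*13 + 8, so a_4 = 8.
  13 = 1*8 + 5, so a_5 = 1.
  8 = 1*5 + 3, so a_6 = 1.
  5 = 1*3 + 2, so a_7 = 1.
  3 = 1*2 + 1, so a_8 = 1.
  2 = 2*1 + 0, so a_9 = 2.
The remainder reaches 0 after 10 divisions, so the expansion has 10 partial quotients, read off in order.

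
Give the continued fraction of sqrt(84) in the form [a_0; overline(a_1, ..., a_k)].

[9; overline(6, 18)]

Write x_i = (sqrt(84) + m_i)/d_i with (m_0, d_0) = (0, 1). a_0 = floor(sqrt(84)) = 9, since 9^2 = 81 <= 84 < 100 = 10^2.
Iterate m_{i+1} = d_i*a_i - m_i, d_{i+1} = (84 - m_{i+1}^2)/d_i, a_{i+1} = floor((a_0 + m_{i+1})/d_{i+1}):
  m_1 = 1*9 - 0 = 9, d_1 = (84 - 9^2)/1 = 3/1 = 3, a_1 = floor((9 + 9)/3) = 6.
  m_2 = 3*6 - 9 = 9, d_2 = (84 - 9^2)/3 = 3/3 = 1, a_2 = floor((9 + 9)/1) = 18.
  m_3 = 1*18 - 9 = 9, d_3 = (84 - 9^2)/1 = 3/1 = 3: (m_3, d_3) = (m_1, d_1) = (9, 3), so from here the quotients repeat a_1, a_2; the period length is 2.
Hence the expansion of sqrt(84) is a_0 = 9 followed by the repeating block 6, 18 (period 2).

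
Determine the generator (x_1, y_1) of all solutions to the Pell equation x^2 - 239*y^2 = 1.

First expand sqrt(239) as a continued fraction. With x_i = (sqrt(239) + m_i)/d_i and (m_0, d_0) = (0, 1): a_0 = floor(sqrt(239)) = 15, since 15^2 = 225 <= 239 < 256 = 16^2.
Iterate m_{i+1} = d_i*a_i - m_i, d_{i+1} = (239 - m_{i+1}^2)/d_i, a_{i+1} = floor((a_0 + m_{i+1})/d_{i+1}):
  m_1 = 1*15 - 0 = 15, d_1 = (239 - 15^2)/1 = 14/1 = 14, a_1 = floor((15 + 15)/14) = 2.
  m_2 = 14*2 - 15 = 13, d_2 = (239 - 13^2)/14 = 70/14 = 5, a_2 = floor((15 + 13)/5) = 5.
  m_3 = 5*5 - 13 = 12, d_3 = (239 - 12^2)/5 = 95/5 = 19, a_3 = floor((15 + 12)/19) = 1.
  m_4 = 19*1 - 12 = 7, d_4 = (239 - 7^2)/19 = 190/19 = 10, a_4 = floor((15 + 7)/10) = 2.
  m_5 = 10*2 - 7 = 13, d_5 = (239 - 13^2)/10 = 70/10 = 7, a_5 = floor((15 + 13)/7) = 4.
  m_6 = 7*4 - 13 = 15, d_6 = (239 - 15^2)/7 = 14/7 = 2, a_6 = floor((15 + 15)/2) = 15.
  m_7 = 2*15 - 15 = 15, d_7 = (239 - 15^2)/2 = 14/2 = 7, a_7 = floor((15 + 15)/7) = 4.
  m_8 = 7*4 - 15 = 13, d_8 = (239 - 13^2)/7 = 70/7 = 10, a_8 = floor((15 + 13)/10) = 2.
  m_9 = 10*2 - 13 = 7, d_9 = (239 - 7^2)/10 = 190/10 = 19, a_9 = floor((15 + 7)/19) = 1.
  m_10 = 19*1 - 7 = 12, d_10 = (239 - 12^2)/19 = 95/19 = 5, a_10 = floor((15 + 12)/5) = 5.
  m_11 = 5*5 - 12 = 13, d_11 = (239 - 13^2)/5 = 70/5 = 14, a_11 = floor((15 + 13)/14) = 2.
  m_12 = 14*2 - 13 = 15, d_12 = (239 - 15^2)/14 = 14/14 = 1, a_12 = floor((15 + 15)/1) = 30.
  m_13 = 1*30 - 15 = 15, d_13 = (239 - 15^2)/1 = 14/1 = 14: (m_13, d_13) = (m_1, d_1) = (15, 14), so from here the quotients repeat a_1, ..., a_12; the period length is 12.
So sqrt(239) = [15; (2, 5, 1, 2, 4, 15, 4, 2, 1, 5, 2, 30)] with period length k = 12.
k is even, so the fundamental solution of x^2 - 239y^2 = 1 is (p_{k-1}, q_{k-1}) = (p_11, q_11); compute convergents through index 11.
Convergents (p_i = a_i*p_{i-1} + p_{i-2}, q_i = a_i*q_{i-1} + q_{i-2} with p_{-2}=0, p_{-1}=1, q_{-2}=1, q_{-1}=0):
  i=0: a_0=15, p_0 = 15*1 + 0 = 15, q_0 = 15*0 + 1 = 1.
  i=1: a_1=2, p_1 = 2*15 + 1 = 31, q_1 = 2*1 + 0 = 2.
  i=2: a_2=5, p_2 = 5*31 + 15 = 170, q_2 = 5*2 + 1 = 11.
  i=3: a_3=1, p_3 = 1*170 + 31 = 201, q_3 = 1*11 + 2 = 13.
  i=4: a_4=2, p_4 = 2*201 + 170 = 572, q_4 = 2*13 + 11 = 37.
  i=5: a_5=4, p_5 = 4*572 + 201 = 2489, q_5 = 4*37 + 13 = 161.
  i=6: a_6=15, p_6 = 15*2489 + 572 = 37907, q_6 = 15*161 + 37 = 2452.
  i=7: a_7=4, p_7 = 4*37907 + 2489 = 154117, q_7 = 4*2452 + 161 = 9969.
  i=8: a_8=2, p_8 = 2*154117 + 37907 = 346141, q_8 = 2*9969 + 2452 = 22390.
  i=9: a_9=1, p_9 = 1*346141 + 154117 = 500258, q_9 = 1*22390 + 9969 = 32359.
  i=10: a_10=5, p_10 = 5*500258 + 346141 = 2847431, q_10 = 5*32359 + 22390 = 184185.
  i=11: a_11=2, p_11 = 2*2847431 + 500258 = 6195120, q_11 = 2*184185 + 32359 = 400729.
Check: 6195120^2 - 239*400729^2 = 38379511814400 - 38379511814399 = 1, so (x, y) = (6195120, 400729) solves the equation, and by the theorem it is the least positive solution.

(x, y) = (6195120, 400729)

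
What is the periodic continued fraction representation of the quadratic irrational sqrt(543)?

[23; (3, 3, 3, 1, 14, 1, 3, 3, 3, 46)]

Write x_i = (sqrt(543) + m_i)/d_i with (m_0, d_0) = (0, 1). a_0 = floor(sqrt(543)) = 23, since 23^2 = 529 <= 543 < 576 = 24^2.
Iterate m_{i+1} = d_i*a_i - m_i, d_{i+1} = (543 - m_{i+1}^2)/d_i, a_{i+1} = floor((a_0 + m_{i+1})/d_{i+1}):
  m_1 = 1*23 - 0 = 23, d_1 = (543 - 23^2)/1 = 14/1 = 14, a_1 = floor((23 + 23)/14) = 3.
  m_2 = 14*3 - 23 = 19, d_2 = (543 - 19^2)/14 = 182/14 = 13, a_2 = floor((23 + 19)/13) = 3.
  m_3 = 13*3 - 19 = 20, d_3 = (543 - 20^2)/13 = 143/13 = 11, a_3 = floor((23 + 20)/11) = 3.
  m_4 = 11*3 - 20 = 13, d_4 = (543 - 13^2)/11 = 374/11 = 34, a_4 = floor((23 + 13)/34) = 1.
  m_5 = 34*1 - 13 = 21, d_5 = (543 - 21^2)/34 = 102/34 = 3, a_5 = floor((23 + 21)/3) = 14.
  m_6 = 3*14 - 21 = 21, d_6 = (543 - 21^2)/3 = 102/3 = 34, a_6 = floor((23 + 21)/34) = 1.
  m_7 = 34*1 - 21 = 13, d_7 = (543 - 13^2)/34 = 374/34 = 11, a_7 = floor((23 + 13)/11) = 3.
  m_8 = 11*3 - 13 = 20, d_8 = (543 - 20^2)/11 = 143/11 = 13, a_8 = floor((23 + 20)/13) = 3.
  m_9 = 13*3 - 20 = 19, d_9 = (543 - 19^2)/13 = 182/13 = 14, a_9 = floor((23 + 19)/14) = 3.
  m_10 = 14*3 - 19 = 23, d_10 = (543 - 23^2)/14 = 14/14 = 1, a_10 = floor((23 + 23)/1) = 46.
  m_11 = 1*46 - 23 = 23, d_11 = (543 - 23^2)/1 = 14/1 = 14: (m_11, d_11) = (m_1, d_1) = (23, 14), so from here the quotients repeat a_1, ..., a_10; the period length is 10.
Hence the expansion of sqrt(543) is a_0 = 23 followed by the repeating block 3, 3, 3, 1, 14, 1, 3, 3, 3, 46 (period 10).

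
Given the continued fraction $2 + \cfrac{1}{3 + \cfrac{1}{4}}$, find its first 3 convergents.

Using the convergent recurrence p_i = a_i*p_{i-1} + p_{i-2}, q_i = a_i*q_{i-1} + q_{i-2} with p_{-2}=0, p_{-1}=1, q_{-2}=1, q_{-1}=0:
  i=0: a_0=2, p_0 = 2*1 + 0 = 2, q_0 = 2*0 + 1 = 1.
  i=1: a_1=3, p_1 = 3*2 + 1 = 7, q_1 = 3*1 + 0 = 3.
  i=2: a_2=4, p_2 = 4*7 + 2 = 30, q_2 = 4*3 + 1 = 13.

2/1, 7/3, 30/13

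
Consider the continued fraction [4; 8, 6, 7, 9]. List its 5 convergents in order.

Using the convergent recurrence p_i = a_i*p_{i-1} + p_{i-2}, q_i = a_i*q_{i-1} + q_{i-2} with p_{-2}=0, p_{-1}=1, q_{-2}=1, q_{-1}=0:
  i=0: a_0=4, p_0 = 4*1 + 0 = 4, q_0 = 4*0 + 1 = 1.
  i=1: a_1=8, p_1 = 8*4 + 1 = 33, q_1 = 8*1 + 0 = 8.
  i=2: a_2=6, p_2 = 6*33 + 4 = 202, q_2 = 6*8 + 1 = 49.
  i=3: a_3=7, p_3 = 7*202 + 33 = 1447, q_3 = 7*49 + 8 = 351.
  i=4: a_4=9, p_4 = 9*1447 + 202 = 13225, q_4 = 9*351 + 49 = 3208.

4/1, 33/8, 202/49, 1447/351, 13225/3208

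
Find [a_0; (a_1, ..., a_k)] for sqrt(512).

[22; (1, 1, 1, 2, 6, 11, 6, 2, 1, 1, 1, 44)]

Write x_i = (sqrt(512) + m_i)/d_i with (m_0, d_0) = (0, 1). a_0 = floor(sqrt(512)) = 22, since 22^2 = 484 <= 512 < 529 = 23^2.
Iterate m_{i+1} = d_i*a_i - m_i, d_{i+1} = (512 - m_{i+1}^2)/d_i, a_{i+1} = floor((a_0 + m_{i+1})/d_{i+1}):
  m_1 = 1*22 - 0 = 22, d_1 = (512 - 22^2)/1 = 28/1 = 28, a_1 = floor((22 + 22)/28) = 1.
  m_2 = 28*1 - 22 = 6, d_2 = (512 - 6^2)/28 = 476/28 = 17, a_2 = floor((22 + 6)/17) = 1.
  m_3 = 17*1 - 6 = 11, d_3 = (512 - 11^2)/17 = 391/17 = 23, a_3 = floor((22 + 11)/23) = 1.
  m_4 = 23*1 - 11 = 12, d_4 = (512 - 12^2)/23 = 368/23 = 16, a_4 = floor((22 + 12)/16) = 2.
  m_5 = 16*2 - 12 = 20, d_5 = (512 - 20^2)/16 = 112/16 = 7, a_5 = floor((22 + 20)/7) = 6.
  m_6 = 7*6 - 20 = 22, d_6 = (512 - 22^2)/7 = 28/7 = 4, a_6 = floor((22 + 22)/4) = 11.
  m_7 = 4*11 - 22 = 22, d_7 = (512 - 22^2)/4 = 28/4 = 7, a_7 = floor((22 + 22)/7) = 6.
  m_8 = 7*6 - 22 = 20, d_8 = (512 - 20^2)/7 = 112/7 = 16, a_8 = floor((22 + 20)/16) = 2.
  m_9 = 16*2 - 20 = 12, d_9 = (512 - 12^2)/16 = 368/16 = 23, a_9 = floor((22 + 12)/23) = 1.
  m_10 = 23*1 - 12 = 11, d_10 = (512 - 11^2)/23 = 391/23 = 17, a_10 = floor((22 + 11)/17) = 1.
  m_11 = 17*1 - 11 = 6, d_11 = (512 - 6^2)/17 = 476/17 = 28, a_11 = floor((22 + 6)/28) = 1.
  m_12 = 28*1 - 6 = 22, d_12 = (512 - 22^2)/28 = 28/28 = 1, a_12 = floor((22 + 22)/1) = 44.
  m_13 = 1*44 - 22 = 22, d_13 = (512 - 22^2)/1 = 28/1 = 28: (m_13, d_13) = (m_1, d_1) = (22, 28), so from here the quotients repeat a_1, ..., a_12; the period length is 12.
Hence the expansion of sqrt(512) is a_0 = 22 followed by the repeating block 1, 1, 1, 2, 6, 11, 6, 2, 1, 1, 1, 44 (period 12).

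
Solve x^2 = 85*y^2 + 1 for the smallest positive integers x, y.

First expand sqrt(85) as a continued fraction. With x_i = (sqrt(85) + m_i)/d_i and (m_0, d_0) = (0, 1): a_0 = floor(sqrt(85)) = 9, since 9^2 = 81 <= 85 < 100 = 10^2.
Iterate m_{i+1} = d_i*a_i - m_i, d_{i+1} = (85 - m_{i+1}^2)/d_i, a_{i+1} = floor((a_0 + m_{i+1})/d_{i+1}):
  m_1 = 1*9 - 0 = 9, d_1 = (85 - 9^2)/1 = 4/1 = 4, a_1 = floor((9 + 9)/4) = 4.
  m_2 = 4*4 - 9 = 7, d_2 = (85 - 7^2)/4 = 36/4 = 9, a_2 = floor((9 + 7)/9) = 1.
  m_3 = 9*1 - 7 = 2, d_3 = (85 - 2^2)/9 = 81/9 = 9, a_3 = floor((9 + 2)/9) = 1.
  m_4 = 9*1 - 2 = 7, d_4 = (85 - 7^2)/9 = 36/9 = 4, a_4 = floor((9 + 7)/4) = 4.
  m_5 = 4*4 - 7 = 9, d_5 = (85 - 9^2)/4 = 4/4 = 1, a_5 = floor((9 + 9)/1) = 18.
  m_6 = 1*18 - 9 = 9, d_6 = (85 - 9^2)/1 = 4/1 = 4: (m_6, d_6) = (m_1, d_1) = (9, 4), so from here the quotients repeat a_1, ..., a_5; the period length is 5.
So sqrt(85) = [9; (4, 1, 1, 4, 18)] with period length k = 5.
k is odd, so (p_{k-1}, q_{k-1}) only solves x^2 - 85y^2 = -1 and the fundamental solution of x^2 - 85y^2 = 1 is (p_{2k-1}, q_{2k-1}) = (p_9, q_9); compute convergents through index 9, running through the period twice.
Convergents (p_i = a_i*p_{i-1} + p_{i-2}, q_i = a_i*q_{i-1} + q_{i-2} with p_{-2}=0, p_{-1}=1, q_{-2}=1, q_{-1}=0):
  i=0: a_0=9, p_0 = 9*1 + 0 = 9, q_0 = 9*0 + 1 = 1.
  i=1: a_1=4, p_1 = 4*9 + 1 = 37, q_1 = 4*1 + 0 = 4.
  i=2: a_2=1, p_2 = 1*37 + 9 = 46, q_2 = 1*4 + 1 = 5.
  i=3: a_3=1, p_3 = 1*46 + 37 = 83, q_3 = 1*5 + 4 = 9.
  i=4: a_4=4, p_4 = 4*83 + 46 = 378, q_4 = 4*9 + 5 = 41.
  i=5: a_5=18, p_5 = 18*378 + 83 = 6887, q_5 = 18*41 + 9 = 747.
  i=6: a_6=4, p_6 = 4*6887 + 378 = 27926, q_6 = 4*747 + 41 = 3029.
  i=7: a_7=1, p_7 = 1*27926 + 6887 = 34813, q_7 = 1*3029 + 747 = 3776.
  i=8: a_8=1, p_8 = 1*34813 + 27926 = 62739, q_8 = 1*3776 + 3029 = 6805.
  i=9: a_9=4, p_9 = 4*62739 + 34813 = 285769, q_9 = 4*6805 + 3776 = 30996.
Indeed p_4^2 - 85*q_4^2 = 142884 - 142885 = -1, not +1.
Check: 285769^2 - 85*30996^2 = 81663921361 - 81663921360 = 1, so (x, y) = (285769, 30996) solves the equation, and by the theorem it is the least positive solution.

(x, y) = (285769, 30996)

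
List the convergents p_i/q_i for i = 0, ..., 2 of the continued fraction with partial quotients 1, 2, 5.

Using the convergent recurrence p_i = a_i*p_{i-1} + p_{i-2}, q_i = a_i*q_{i-1} + q_{i-2} with p_{-2}=0, p_{-1}=1, q_{-2}=1, q_{-1}=0:
  i=0: a_0=1, p_0 = 1*1 + 0 = 1, q_0 = 1*0 + 1 = 1.
  i=1: a_1=2, p_1 = 2*1 + 1 = 3, q_1 = 2*1 + 0 = 2.
  i=2: a_2=5, p_2 = 5*3 + 1 = 16, q_2 = 5*2 + 1 = 11.

1/1, 3/2, 16/11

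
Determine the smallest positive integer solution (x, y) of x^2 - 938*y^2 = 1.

(x, y) = (17151, 560)

First expand sqrt(938) as a continued fraction. With x_i = (sqrt(938) + m_i)/d_i and (m_0, d_0) = (0, 1): a_0 = floor(sqrt(938)) = 30, since 30^2 = 900 <= 938 < 961 = 31^2.
Iterate m_{i+1} = d_i*a_i - m_i, d_{i+1} = (938 - m_{i+1}^2)/d_i, a_{i+1} = floor((a_0 + m_{i+1})/d_{i+1}):
  m_1 = 1*30 - 0 = 30, d_1 = (938 - 30^2)/1 = 38/1 = 38, a_1 = floor((30 + 30)/38) = 1.
  m_2 = 38*1 - 30 = 8, d_2 = (938 - 8^2)/38 = 874/38 = 23, a_2 = floor((30 + 8)/23) = 1.
  m_3 = 23*1 - 8 = 15, d_3 = (938 - 15^2)/23 = 713/23 = 31, a_3 = floor((30 + 15)/31) = 1.
  m_4 = 31*1 - 15 = 16, d_4 = (938 - 16^2)/31 = 682/31 = 22, a_4 = floor((30 + 16)/22) = 2.
  m_5 = 22*2 - 16 = 28, d_5 = (938 - 28^2)/22 = 154/22 = 7, a_5 = floor((30 + 28)/7) = 8.
  m_6 = 7*8 - 28 = 28, d_6 = (938 - 28^2)/7 = 154/7 = 22, a_6 = floor((30 + 28)/22) = 2.
  m_7 = 22*2 - 28 = 16, d_7 = (938 - 16^2)/22 = 682/22 = 31, a_7 = floor((30 + 16)/31) = 1.
  m_8 = 31*1 - 16 = 15, d_8 = (938 - 15^2)/31 = 713/31 = 23, a_8 = floor((30 + 15)/23) = 1.
  m_9 = 23*1 - 15 = 8, d_9 = (938 - 8^2)/23 = 874/23 = 38, a_9 = floor((30 + 8)/38) = 1.
  m_10 = 38*1 - 8 = 30, d_10 = (938 - 30^2)/38 = 38/38 = 1, a_10 = floor((30 + 30)/1) = 60.
  m_11 = 1*60 - 30 = 30, d_11 = (938 - 30^2)/1 = 38/1 = 38: (m_11, d_11) = (m_1, d_1) = (30, 38), so from here the quotients repeat a_1, ..., a_10; the period length is 10.
So sqrt(938) = [30; (1, 1, 1, 2, 8, 2, 1, 1, 1, 60)] with period length k = 10.
k is even, so the fundamental solution of x^2 - 938y^2 = 1 is (p_{k-1}, q_{k-1}) = (p_9, q_9); compute convergents through index 9.
Convergents (p_i = a_i*p_{i-1} + p_{i-2}, q_i = a_i*q_{i-1} + q_{i-2} with p_{-2}=0, p_{-1}=1, q_{-2}=1, q_{-1}=0):
  i=0: a_0=30, p_0 = 30*1 + 0 = 30, q_0 = 30*0 + 1 = 1.
  i=1: a_1=1, p_1 = 1*30 + 1 = 31, q_1 = 1*1 + 0 = 1.
  i=2: a_2=1, p_2 = 1*31 + 30 = 61, q_2 = 1*1 + 1 = 2.
  i=3: a_3=1, p_3 = 1*61 + 31 = 92, q_3 = 1*2 + 1 = 3.
  i=4: a_4=2, p_4 = 2*92 + 61 = 245, q_4 = 2*3 + 2 = 8.
  i=5: a_5=8, p_5 = 8*245 + 92 = 2052, q_5 = 8*8 + 3 = 67.
  i=6: a_6=2, p_6 = 2*2052 + 245 = 4349, q_6 = 2*67 + 8 = 142.
  i=7: a_7=1, p_7 = 1*4349 + 2052 = 6401, q_7 = 1*142 + 67 = 209.
  i=8: a_8=1, p_8 = 1*6401 + 4349 = 10750, q_8 = 1*209 + 142 = 351.
  i=9: a_9=1, p_9 = 1*10750 + 6401 = 17151, q_9 = 1*351 + 209 = 560.
Check: 17151^2 - 938*560^2 = 294156801 - 294156800 = 1, so (x, y) = (17151, 560) solves the equation, and by the theorem it is the least positive solution.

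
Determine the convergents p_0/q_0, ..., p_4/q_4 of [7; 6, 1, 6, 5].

7/1, 43/6, 50/7, 343/48, 1765/247

Using the convergent recurrence p_i = a_i*p_{i-1} + p_{i-2}, q_i = a_i*q_{i-1} + q_{i-2} with p_{-2}=0, p_{-1}=1, q_{-2}=1, q_{-1}=0:
  i=0: a_0=7, p_0 = 7*1 + 0 = 7, q_0 = 7*0 + 1 = 1.
  i=1: a_1=6, p_1 = 6*7 + 1 = 43, q_1 = 6*1 + 0 = 6.
  i=2: a_2=1, p_2 = 1*43 + 7 = 50, q_2 = 1*6 + 1 = 7.
  i=3: a_3=6, p_3 = 6*50 + 43 = 343, q_3 = 6*7 + 6 = 48.
  i=4: a_4=5, p_4 = 5*343 + 50 = 1765, q_4 = 5*48 + 7 = 247.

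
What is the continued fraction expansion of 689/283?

[2; 2, 3, 3, 12]

Run the Euclidean algorithm on 689 and 283; the successive quotients are the partial quotients a_0, a_1, ... (each step inverts the fractional part left over by the previous one):
  689 = 2*283 + 123, so a_0 = 2.
  283 = 2*123 + 37, so a_1 = 2.
  123 = 3*37 + 12, so a_2 = 3.
  37 = 3*12 + 1, so a_3 = 3.
  12 = 12*1 + 0, so a_4 = 12.
The remainder reaches 0 after 5 divisions, so the expansion has 5 partial quotients, read off in order.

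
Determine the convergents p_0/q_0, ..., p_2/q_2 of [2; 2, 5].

2/1, 5/2, 27/11

Using the convergent recurrence p_i = a_i*p_{i-1} + p_{i-2}, q_i = a_i*q_{i-1} + q_{i-2} with p_{-2}=0, p_{-1}=1, q_{-2}=1, q_{-1}=0:
  i=0: a_0=2, p_0 = 2*1 + 0 = 2, q_0 = 2*0 + 1 = 1.
  i=1: a_1=2, p_1 = 2*2 + 1 = 5, q_1 = 2*1 + 0 = 2.
  i=2: a_2=5, p_2 = 5*5 + 2 = 27, q_2 = 5*2 + 1 = 11.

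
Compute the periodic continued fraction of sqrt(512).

Write x_i = (sqrt(512) + m_i)/d_i with (m_0, d_0) = (0, 1). a_0 = floor(sqrt(512)) = 22, since 22^2 = 484 <= 512 < 529 = 23^2.
Iterate m_{i+1} = d_i*a_i - m_i, d_{i+1} = (512 - m_{i+1}^2)/d_i, a_{i+1} = floor((a_0 + m_{i+1})/d_{i+1}):
  m_1 = 1*22 - 0 = 22, d_1 = (512 - 22^2)/1 = 28/1 = 28, a_1 = floor((22 + 22)/28) = 1.
  m_2 = 28*1 - 22 = 6, d_2 = (512 - 6^2)/28 = 476/28 = 17, a_2 = floor((22 + 6)/17) = 1.
  m_3 = 17*1 - 6 = 11, d_3 = (512 - 11^2)/17 = 391/17 = 23, a_3 = floor((22 + 11)/23) = 1.
  m_4 = 23*1 - 11 = 12, d_4 = (512 - 12^2)/23 = 368/23 = 16, a_4 = floor((22 + 12)/16) = 2.
  m_5 = 16*2 - 12 = 20, d_5 = (512 - 20^2)/16 = 112/16 = 7, a_5 = floor((22 + 20)/7) = 6.
  m_6 = 7*6 - 20 = 22, d_6 = (512 - 22^2)/7 = 28/7 = 4, a_6 = floor((22 + 22)/4) = 11.
  m_7 = 4*11 - 22 = 22, d_7 = (512 - 22^2)/4 = 28/4 = 7, a_7 = floor((22 + 22)/7) = 6.
  m_8 = 7*6 - 22 = 20, d_8 = (512 - 20^2)/7 = 112/7 = 16, a_8 = floor((22 + 20)/16) = 2.
  m_9 = 16*2 - 20 = 12, d_9 = (512 - 12^2)/16 = 368/16 = 23, a_9 = floor((22 + 12)/23) = 1.
  m_10 = 23*1 - 12 = 11, d_10 = (512 - 11^2)/23 = 391/23 = 17, a_10 = floor((22 + 11)/17) = 1.
  m_11 = 17*1 - 11 = 6, d_11 = (512 - 6^2)/17 = 476/17 = 28, a_11 = floor((22 + 6)/28) = 1.
  m_12 = 28*1 - 6 = 22, d_12 = (512 - 22^2)/28 = 28/28 = 1, a_12 = floor((22 + 22)/1) = 44.
  m_13 = 1*44 - 22 = 22, d_13 = (512 - 22^2)/1 = 28/1 = 28: (m_13, d_13) = (m_1, d_1) = (22, 28), so from here the quotients repeat a_1, ..., a_12; the period length is 12.
Hence the expansion of sqrt(512) is a_0 = 22 followed by the repeating block 1, 1, 1, 2, 6, 11, 6, 2, 1, 1, 1, 44 (period 12).

[22; (1, 1, 1, 2, 6, 11, 6, 2, 1, 1, 1, 44)]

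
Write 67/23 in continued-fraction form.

[2; 1, 10, 2]

Run the Euclidean algorithm on 67 and 23; the successive quotients are the partial quotients a_0, a_1, ... (each step inverts the fractional part left over by the previous one):
  67 = 2*23 + 21, so a_0 = 2.
  23 = 1*21 + 2, so a_1 = 1.
  21 = 10*2 + 1, so a_2 = 10.
  2 = 2*1 + 0, so a_3 = 2.
The remainder reaches 0 after 4 divisions, so the expansion has 4 partial quotients, read off in order.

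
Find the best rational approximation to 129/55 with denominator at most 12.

Expand x = 129/55 as a continued fraction with the Euclidean algorithm:
  129 = 2*55 + 19, so a_0 = 2.
  55 = 2*19 + 17, so a_1 = 2.
  19 = 1*17 + 2, so a_2 = 1.
  17 = 8*2 + 1, so a_3 = 8.
  2 = 2*1 + 0, so a_4 = 2.
so x = [2; 2, 1, 8, 2].
Convergents (p_i = a_i*p_{i-1} + p_{i-2}, q_i = a_i*q_{i-1} + q_{i-2} with p_{-2}=0, p_{-1}=1, q_{-2}=1, q_{-1}=0), until the denominator exceeds 12:
  i=0: a_0=2, p_0 = 2*1 + 0 = 2, q_0 = 2*0 + 1 = 1.
  i=1: a_1=2, p_1 = 2*2 + 1 = 5, q_1 = 2*1 + 0 = 2.
  i=2: a_2=1, p_2 = 1*5 + 2 = 7, q_2 = 1*2 + 1 = 3.
  i=3: a_3=8, p_3 = 8*7 + 5 = 61, q_3 = 8*3 + 2 = 26.
q_3 = 26 > 12, so the last convergent with denominator <= 12 is p_2/q_2 = 7/3.
The closest fraction with denominator <= 12 is either p_2/q_2 or the intermediate fraction (k*p_2 + p_1)/(k*q_2 + q_1) with the largest k >= 1 whose denominator stays <= 12; these approach x as k grows, and every other convergent or intermediate fraction in range is farther away.
Largest k: floor((12 - q_1)/q_2) = floor((12 - 2)/3) = 3.
That gives (3*7 + 5)/(3*3 + 2) = 26/11.
Compare the errors: |x - 7/3| = |129*3 - 7*55|/(55*3) = 2/165, and |x - 26/11| = |129*11 - 26*55|/(55*11) = 11/605.
Cross-multiplying, 2*605 = 1210 < 1815 = 11*165, so 2/165 is smaller: the convergent 7/3 is closer to x than 26/11.

7/3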